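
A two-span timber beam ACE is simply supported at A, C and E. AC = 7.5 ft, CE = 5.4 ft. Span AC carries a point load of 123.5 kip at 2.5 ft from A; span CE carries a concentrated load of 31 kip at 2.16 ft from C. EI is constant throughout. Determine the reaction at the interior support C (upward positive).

Take M_C as the redundant. Released structure: two simple spans AC and CE with a hinge at C.
Discontinuity in slope at C on the released structure — sum the simple-span end rotations:
  span AC: point load 123.5 at a = 2.5: Pab(L + a)/(6LEI) = 343.1/EI
  span CE: point load 31 at a = 2.16: Pab(L + b)/(6LEI) = 57.85/EI
  relative rotation θ_0 = (343.1 + 57.85)/EI = 400.9/EI
A unit hogging moment at C produces rotation L₁/(3EI) + L₂/(3EI) = 4.3/EI.
Compatibility: M_C·(L₁+L₂)/(3EI) = θ_0, giving M_C = 93.23 kip·ft (hogging).
Span AC, ΣM about A with M_C applied at C: R_C^{AC}·7.5 = 308.8 + 93.23, so R_C^{AC} = 53.6 kip and R_A = 123.5 − 53.6 = 69.9 kip.
Span CE, ΣM about E: R_C^{CE}·5.4 = 100.4 + 93.23, so R_C^{CE} = 35.87 kip and R_E = 31 − 35.87 = -4.866 kip.
R_C = 53.6 + 35.87 = 89.46 kip.

R_C = 89.46 kip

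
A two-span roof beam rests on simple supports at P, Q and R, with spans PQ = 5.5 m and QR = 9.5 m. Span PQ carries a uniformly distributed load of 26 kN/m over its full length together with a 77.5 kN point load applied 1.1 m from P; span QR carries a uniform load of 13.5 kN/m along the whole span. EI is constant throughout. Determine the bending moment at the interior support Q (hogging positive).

M_Q = 147.5 kN·m

Take M_Q as the redundant. Released structure: two simple spans PQ and QR with a hinge at Q.
Discontinuity in slope at Q on the released structure — sum the simple-span end rotations:
  span PQ: UDL 26: wL³/(24EI) = 180.2/EI
  span PQ: point load 77.5 at a = 1.1: Pab(L + a)/(6LEI) = 75.02/EI
  span QR: UDL 13.5: wL³/(24EI) = 482.3/EI
  relative rotation θ_0 = (255.3 + 482.3)/EI = 737.5/EI
A unit hogging moment at Q produces rotation L₁/(3EI) + L₂/(3EI) = 5/EI.
Compatibility: M_Q·(L₁+L₂)/(3EI) = θ_0, giving M_Q = 147.5 kN·m (hogging).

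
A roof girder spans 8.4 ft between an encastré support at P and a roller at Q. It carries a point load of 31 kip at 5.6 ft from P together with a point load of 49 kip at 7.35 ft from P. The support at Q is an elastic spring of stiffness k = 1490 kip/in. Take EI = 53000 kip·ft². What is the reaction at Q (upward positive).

R_Q = 55.11 kip

Remove the prop at Q; the released (primary) structure is a cantilever built in at P.
Downward deflection at the released point Q due to the loads:
  point load 31 at a = 5.6: Pa²(3L − a)/(6EI) = 3176/EI
  point load 49 at a = 7.35: Pa²(3L − a)/(6EI) = 7875/EI
  δ_0 = 11051/EI
Tip deflection under a unit load at Q: L³/(3EI) = 197.6/EI.
With EI = 53000 kip·ft²: δ_0 = 0.20851 ft and δ_{QQ} = 0.003728 ft/kip.
Compatibility — the spring shortens by R_Q/k under the reaction it provides: δ_0 − R_Q·δ_{QQ} = R_Q/k. With 1/k = 1/(1490×12) ft/kip = 0.000056 ft/kip, R_Q = δ_0 / (δ_{QQ} + 1/k) = 0.20851 / (0.003728 + 0.000056) = 55.11 kip.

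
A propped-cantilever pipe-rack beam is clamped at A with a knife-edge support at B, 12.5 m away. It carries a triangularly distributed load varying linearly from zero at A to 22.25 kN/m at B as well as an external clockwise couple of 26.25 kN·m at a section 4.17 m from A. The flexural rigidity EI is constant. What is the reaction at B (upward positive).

Remove the prop at B; the released (primary) structure is a cantilever built in at A.
Downward deflection at the released point B due to the loads:
  triangular load, peak 22.25 at the free end: 11w₀L⁴/(120EI) = 49795/EI
  clockwise couple 26.25 at a = 4.17: M₀a(2L − a)/(2EI) = 1140/EI
  δ_0 = 50935/EI
Flexibility coefficient — unit upward force at B: δ_{BB} = L³/(3EI) = 651/EI.
The prop prevents deflection at B: R_B = δ_0/δ_{BB} = 50935/651 = 78.24 kN.

R_B = 78.24 kN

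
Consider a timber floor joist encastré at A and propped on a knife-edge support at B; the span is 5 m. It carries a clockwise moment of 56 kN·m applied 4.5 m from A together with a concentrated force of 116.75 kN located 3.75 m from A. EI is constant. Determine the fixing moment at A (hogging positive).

Choose R_B as the redundant. The primary structure is the cantilever fixed at A.
Primary-structure tip deflection at B by superposition:
  clockwise couple 56 at a = 4.5: M₀a(2L − a)/(2EI) = 693/EI
  point load 116.75 at a = 3.75: Pa²(3L − a)/(6EI) = 3078/EI
  δ_0 = 3771/EI
Tip deflection under a unit load at B: L³/(3EI) = 41.67/EI.
The prop prevents deflection at B: R_B = δ_0/δ_{BB} = 3771/41.67 = 90.51 kN.
Moment equilibrium about A: M_A = Σ(load moments about A) − R_B·L = 493.8 − 90.51×5 = 41.25 kN·m.

M_A = 41.25 kN·m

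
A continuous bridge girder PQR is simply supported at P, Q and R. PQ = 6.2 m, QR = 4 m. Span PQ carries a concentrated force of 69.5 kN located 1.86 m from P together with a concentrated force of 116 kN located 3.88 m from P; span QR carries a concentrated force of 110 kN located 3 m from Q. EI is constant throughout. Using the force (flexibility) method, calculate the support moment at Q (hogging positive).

M_Q = 139.2 kN·m

Insert a hinge at Q; M_Q is the redundant, and each span becomes simply supported.
End slopes at the hinge Q, treating each span as simply supported:
  span PQ: point load 69.5 at a = 1.86: Pab(L + a)/(6LEI) = 121.6/EI
  span PQ: point load 116 at a = 3.88: Pab(L + a)/(6LEI) = 282.9/EI
  span QR: point load 110 at a = 3: Pab(L + b)/(6LEI) = 68.75/EI
  relative rotation θ_0 = (404.5 + 68.75)/EI = 473.2/EI
A unit hogging moment at Q produces rotation L₁/(3EI) + L₂/(3EI) = 3.4/EI.
Compatibility: M_Q·(L₁+L₂)/(3EI) = θ_0, giving M_Q = 139.2 kN·m (hogging).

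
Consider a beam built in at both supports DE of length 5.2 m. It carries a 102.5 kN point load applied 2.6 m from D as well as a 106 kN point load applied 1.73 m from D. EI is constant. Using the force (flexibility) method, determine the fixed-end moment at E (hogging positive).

M_E = 107.3 kN·m

Release both end moments; the primary structure is a simply-supported span DE with redundants M_D and M_E.
Simple-span end rotations at D and E under the given loads:
  at D: point load 102.5 at a = 2.6: Pab(L + b)/(6LEI) = 173.2/EI
  at E: point load 102.5 at a = 2.6: Pab(L + a)/(6LEI) = 173.2/EI
  at D: point load 106 at a = 1.73: Pab(L + b)/(6LEI) = 176.8/EI
  at E: point load 106 at a = 1.73: Pab(L + a)/(6LEI) = 141.3/EI
  θ_D0 = 350.1/EI,  θ_E0 = 314.6/EI
Flexibility coefficients: a unit moment at one end gives L/(3EI) there and L/(6EI) at the far end, so f₁₁ = f₂₂ = 1.733/EI and f₁₂ = f₂₁ = 0.8667/EI.
Compatibility — zero rotation at each built-in end:
  1.733 M_D + 0.8667 M_E = 350.1
  0.8667 M_D + 1.733 M_E = 314.6
Solving the pair gives M_D = 148.3 kN·m and M_E = 107.3 kN·m (hogging).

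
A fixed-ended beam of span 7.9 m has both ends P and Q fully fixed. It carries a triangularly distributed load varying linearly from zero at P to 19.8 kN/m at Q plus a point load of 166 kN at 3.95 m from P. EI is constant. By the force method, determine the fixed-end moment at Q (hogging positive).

Take the two fixed-end moments M_P, M_Q as redundants; the released structure is the simple span PQ.
End rotations of the released simple span under the applied load (×1/EI):
  at P: triangular load, peak 19.8: 7w₀L³/(360EI) = 189.8/EI
  at Q: triangular load, peak 19.8: w₀L³/(45EI) = 216.9/EI
  at P: point load 166 at a = 3.95: Pab(L + b)/(6LEI) = 647.5/EI
  at Q: point load 166 at a = 3.95: Pab(L + a)/(6LEI) = 647.5/EI
  θ_P0 = 837.3/EI,  θ_Q0 = 864.4/EI
Flexibility coefficients: a unit moment at one end gives L/(3EI) there and L/(6EI) at the far end, so f₁₁ = f₂₂ = 2.633/EI and f₁₂ = f₂₁ = 1.317/EI.
Compatibility — zero rotation at each built-in end:
  2.633 M_P + 1.317 M_Q = 837.3
  1.317 M_P + 2.633 M_Q = 864.4
Solving the pair gives M_P = 205.1 kN·m and M_Q = 225.7 kN·m (hogging).

M_Q = 225.7 kN·m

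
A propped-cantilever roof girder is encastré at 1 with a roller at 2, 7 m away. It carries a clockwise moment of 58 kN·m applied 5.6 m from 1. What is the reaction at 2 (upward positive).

Choose R_2 as the redundant. The primary structure is the cantilever fixed at 1.
Downward deflection at the released point 2 due to the loads:
  clockwise couple 58 at a = 5.6: M₀a(2L − a)/(2EI) = 1364/EI
Tip deflection under a unit load at 2: L³/(3EI) = 114.3/EI.
The prop prevents deflection at 2: R_2 = δ_0/δ_{22} = 1364/114.3 = 11.93 kN.

R_2 = 11.93 kN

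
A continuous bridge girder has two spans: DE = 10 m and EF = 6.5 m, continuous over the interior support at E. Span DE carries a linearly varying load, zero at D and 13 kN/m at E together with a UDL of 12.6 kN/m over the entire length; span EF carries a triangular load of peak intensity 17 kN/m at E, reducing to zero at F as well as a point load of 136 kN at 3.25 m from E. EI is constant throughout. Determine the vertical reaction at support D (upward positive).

Insert a hinge at E; M_E is the redundant, and each span becomes simply supported.
Discontinuity in slope at E on the released structure — sum the simple-span end rotations:
  span DE: triangular load, peak 13: w₀L³/(45EI) = 288.9/EI
  span DE: UDL 12.6: wL³/(24EI) = 525/EI
  span EF: triangular load, peak 17: w₀L³/(45EI) = 103.7/EI
  span EF: point load 136 at a = 3.25: Pab(L + b)/(6LEI) = 359.1/EI
  relative rotation θ_0 = (813.9 + 462.9)/EI = 1277/EI
A unit hogging moment at E produces rotation L₁/(3EI) + L₂/(3EI) = 5.5/EI.
Compatibility: M_E·(L₁+L₂)/(3EI) = θ_0, giving M_E = 232.1 kN·m (hogging).
Span DE, ΣM about D with M_E applied at E: R_E^{DE}·10 = 1063 + 232.1, so R_E^{DE} = 129.5 kN and R_D = 191 − 129.5 = 61.45 kN.

R_D = 61.45 kN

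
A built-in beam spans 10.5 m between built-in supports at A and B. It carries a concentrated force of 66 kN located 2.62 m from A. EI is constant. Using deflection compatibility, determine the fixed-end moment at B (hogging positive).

M_B = 32.38 kN·m

Release both end moments; the primary structure is a simply-supported span AB with redundants M_A and M_B.
Simple-span end rotations at A and B under the given loads:
  at A: point load 66 at a = 2.62: Pab(L + b)/(6LEI) = 397.5/EI
  at B: point load 66 at a = 2.62: Pab(L + a)/(6LEI) = 283.8/EI
  θ_A0 = 397.5/EI,  θ_B0 = 283.8/EI
Flexibility coefficients: a unit moment at one end gives L/(3EI) there and L/(6EI) at the far end, so f₁₁ = f₂₂ = 3.5/EI and f₁₂ = f₂₁ = 1.75/EI.
Compatibility — zero rotation at each built-in end:
  3.5 M_A + 1.75 M_B = 397.5
  1.75 M_A + 3.5 M_B = 283.8
Solving the pair gives M_A = 97.39 kN·m and M_B = 32.38 kN·m (hogging).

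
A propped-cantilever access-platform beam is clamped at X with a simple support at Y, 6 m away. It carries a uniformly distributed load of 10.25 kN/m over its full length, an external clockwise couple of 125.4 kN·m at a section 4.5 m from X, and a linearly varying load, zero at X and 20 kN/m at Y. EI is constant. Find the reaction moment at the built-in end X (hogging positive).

M_X = 37.18 kN·m

Remove the prop at Y; the released (primary) structure is a cantilever built in at X.
Primary-structure tip deflection at Y by superposition:
  UDL 10.25: wL⁴/(8EI) = 1660/EI
  clockwise couple 125.4 at a = 4.5: M₀a(2L − a)/(2EI) = 2116/EI
  triangular load, peak 20 at the free end: 11w₀L⁴/(120EI) = 2376/EI
  δ_0 = 6153/EI
Tip deflection under a unit load at Y: L³/(3EI) = 72/EI.
Compatibility at Y: δ_0 − R_Y·δ_{YY} = 0, so R_Y = 6153/72 = 85.45 kN.
Moment equilibrium about X: M_X = Σ(load moments about X) − R_Y·L = 549.9 − 85.45×6 = 37.18 kN·m.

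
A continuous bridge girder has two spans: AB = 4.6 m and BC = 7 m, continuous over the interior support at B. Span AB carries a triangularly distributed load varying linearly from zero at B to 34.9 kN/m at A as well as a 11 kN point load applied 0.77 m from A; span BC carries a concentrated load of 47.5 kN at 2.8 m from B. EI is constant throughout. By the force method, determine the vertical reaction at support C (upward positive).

R_C = 10.82 kN

Insert a hinge at B; M_B is the redundant, and each span becomes simply supported.
Discontinuity in slope at B on the released structure — sum the simple-span end rotations:
  span AB: triangular load, peak 34.9: 7w₀L³/(360EI) = 66.05/EI
  span AB: point load 11 at a = 0.77: Pab(L + a)/(6LEI) = 6.312/EI
  span BC: point load 47.5 at a = 2.8: Pab(L + b)/(6LEI) = 149/EI
  relative rotation θ_0 = (72.37 + 149)/EI = 221.3/EI
A unit hogging moment at B produces rotation L₁/(3EI) + L₂/(3EI) = 3.867/EI.
Compatibility: M_B·(L₁+L₂)/(3EI) = θ_0, giving M_B = 57.24 kN·m (hogging).
Span BC, ΣM about C: R_B^{BC}·7 = 199.5 + 57.24, so R_B^{BC} = 36.68 kN and R_C = 47.5 − 36.68 = 10.82 kN.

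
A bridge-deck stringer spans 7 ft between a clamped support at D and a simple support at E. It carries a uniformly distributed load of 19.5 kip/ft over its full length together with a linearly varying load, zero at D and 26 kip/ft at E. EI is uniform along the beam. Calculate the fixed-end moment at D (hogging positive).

Choose R_E as the redundant. The primary structure is the cantilever fixed at D.
Deflection at E on the released cantilever, summing each load's contribution:
  UDL 19.5: wL⁴/(8EI) = 5852/EI
  triangular load, peak 26 at the free end: 11w₀L⁴/(120EI) = 5722/EI
  δ_0 = 11575/EI
Flexibility coefficient — unit upward force at E: δ_{EE} = L³/(3EI) = 114.3/EI.
The prop prevents deflection at E: R_E = δ_0/δ_{EE} = 11575/114.3 = 101.2 kip.
Moment equilibrium about D: M_D = Σ(load moments about D) − R_E·L = 902.4 − 101.2×7 = 193.8 kip·ft.

M_D = 193.8 kip·ft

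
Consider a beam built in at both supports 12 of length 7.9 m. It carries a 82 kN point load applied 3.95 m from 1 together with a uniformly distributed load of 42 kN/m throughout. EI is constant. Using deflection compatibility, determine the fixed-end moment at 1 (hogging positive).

Take the two fixed-end moments M_1, M_2 as redundants; the released structure is the simple span 12.
On the primary (simply-supported) span, the end slopes from the loading are:
  at 1: point load 82 at a = 3.95: Pab(L + b)/(6LEI) = 319.9/EI
  at 2: point load 82 at a = 3.95: Pab(L + a)/(6LEI) = 319.9/EI
  at 1: UDL 42: wL³/(24EI) = 862.8/EI
  at 2: UDL 42: wL³/(24EI) = 862.8/EI
  θ_10 = 1183/EI,  θ_20 = 1183/EI
Flexibility coefficients: a unit moment at one end gives L/(3EI) there and L/(6EI) at the far end, so f₁₁ = f₂₂ = 2.633/EI and f₁₂ = f₂₁ = 1.317/EI.
Compatibility — zero rotation at each built-in end:
  2.633 M_1 + 1.317 M_2 = 1183
  1.317 M_1 + 2.633 M_2 = 1183
Solving the pair gives M_1 = 299.4 kN·m and M_2 = 299.4 kN·m (hogging).

M_1 = 299.4 kN·m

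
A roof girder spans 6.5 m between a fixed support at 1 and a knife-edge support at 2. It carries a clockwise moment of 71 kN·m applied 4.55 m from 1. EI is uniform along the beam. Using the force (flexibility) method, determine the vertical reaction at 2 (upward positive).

Take the reaction at 2 as the redundant and release it; the primary structure is a cantilever fixed at 1.
Downward deflection at the released point 2 due to the loads:
  clockwise couple 71 at a = 4.55: M₀a(2L − a)/(2EI) = 1365/EI
Flexibility coefficient — unit upward force at 2: δ_{22} = L³/(3EI) = 91.54/EI.
The prop prevents deflection at 2: R_2 = δ_0/δ_{22} = 1365/91.54 = 14.91 kN.

R_2 = 14.91 kN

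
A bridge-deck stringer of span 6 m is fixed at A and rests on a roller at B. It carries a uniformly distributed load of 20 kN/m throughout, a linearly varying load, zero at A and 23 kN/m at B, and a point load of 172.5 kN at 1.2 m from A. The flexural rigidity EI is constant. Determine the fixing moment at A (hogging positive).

M_A = 287.3 kN·m

Remove the prop at B; the released (primary) structure is a cantilever built in at A.
Deflection at B on the released cantilever, summing each load's contribution:
  UDL 20: wL⁴/(8EI) = 3240/EI
  triangular load, peak 23 at the free end: 11w₀L⁴/(120EI) = 2732/EI
  point load 172.5 at a = 1.2: Pa²(3L − a)/(6EI) = 695.5/EI
  δ_0 = 6668/EI
Flexibility coefficient — unit upward force at B: δ_{BB} = L³/(3EI) = 72/EI.
The prop prevents deflection at B: R_B = δ_0/δ_{BB} = 6668/72 = 92.61 kN.
Moment equilibrium about A: M_A = Σ(load moments about A) − R_B·L = 843 − 92.61×6 = 287.3 kN·m.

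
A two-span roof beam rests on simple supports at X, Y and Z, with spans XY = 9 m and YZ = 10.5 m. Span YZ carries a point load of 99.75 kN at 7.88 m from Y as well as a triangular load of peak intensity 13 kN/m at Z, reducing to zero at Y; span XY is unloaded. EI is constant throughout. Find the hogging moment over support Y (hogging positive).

Take M_Y as the redundant. Released structure: two simple spans XY and YZ with a hinge at Y.
End slopes at the hinge Y, treating each span as simply supported:
  span YZ: point load 99.75 at a = 7.88: Pab(L + b)/(6LEI) = 428.9/EI
  span YZ: triangular load, peak 13: 7w₀L³/(360EI) = 292.6/EI
  relative rotation θ_0 = (0 + 721.5)/EI = 721.5/EI
A unit hogging moment at Y produces rotation L₁/(3EI) + L₂/(3EI) = 6.5/EI.
Compatibility: M_Y·(L₁+L₂)/(3EI) = θ_0, giving M_Y = 111 kN·m (hogging).

M_Y = 111 kN·m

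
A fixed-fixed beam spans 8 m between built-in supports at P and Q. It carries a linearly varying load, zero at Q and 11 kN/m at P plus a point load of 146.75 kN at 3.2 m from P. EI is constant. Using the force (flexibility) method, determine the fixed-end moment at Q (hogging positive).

M_Q = 136.2 kN·m

Take the two fixed-end moments M_P, M_Q as redundants; the released structure is the simple span PQ.
On the primary (simply-supported) span, the end slopes from the loading are:
  at P: triangular load, peak 11: w₀L³/(45EI) = 125.2/EI
  at Q: triangular load, peak 11: 7w₀L³/(360EI) = 109.5/EI
  at P: point load 146.75 at a = 3.2: Pab(L + b)/(6LEI) = 601.1/EI
  at Q: point load 146.75 at a = 3.2: Pab(L + a)/(6LEI) = 526/EI
  θ_P0 = 726.2/EI,  θ_Q0 = 635.5/EI
Flexibility coefficients: a unit moment at one end gives L/(3EI) there and L/(6EI) at the far end, so f₁₁ = f₂₂ = 2.667/EI and f₁₂ = f₂₁ = 1.333/EI.
Compatibility — zero rotation at each built-in end:
  2.667 M_P + 1.333 M_Q = 726.2
  1.333 M_P + 2.667 M_Q = 635.5
Solving the pair gives M_P = 204.3 kN·m and M_Q = 136.2 kN·m (hogging).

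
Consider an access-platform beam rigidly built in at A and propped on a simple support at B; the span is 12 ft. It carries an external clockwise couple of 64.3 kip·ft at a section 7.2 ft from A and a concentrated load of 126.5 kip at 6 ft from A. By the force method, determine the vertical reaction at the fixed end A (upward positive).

Choose R_B as the redundant. The primary structure is the cantilever fixed at A.
Deflection at B on the released cantilever, summing each load's contribution:
  clockwise couple 64.3 at a = 7.2: M₀a(2L − a)/(2EI) = 3889/EI
  point load 126.5 at a = 6: Pa²(3L − a)/(6EI) = 22770/EI
  δ_0 = 26659/EI
Flexibility coefficient — unit upward force at B: δ_{BB} = L³/(3EI) = 576/EI.
Compatibility at B: δ_0 − R_B·δ_{BB} = 0, so R_B = 26659/576 = 46.28 kip.
Vertical equilibrium: R_A = ΣP − R_B = 126.5 − 46.28 = 80.22 kip.

R_A = 80.22 kip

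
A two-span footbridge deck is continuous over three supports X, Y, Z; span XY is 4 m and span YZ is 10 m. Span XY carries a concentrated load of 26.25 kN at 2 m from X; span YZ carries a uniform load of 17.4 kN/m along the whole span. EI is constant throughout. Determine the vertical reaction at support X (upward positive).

Release continuity at Y by inserting a hinge; the redundant is the internal moment M_Y. The primary structure is two simply-supported spans XY and YZ.
Rotations at Y on the released spans (each span's end-slope, ×1/EI):
  span XY: point load 26.25 at a = 2: Pab(L + a)/(6LEI) = 26.25/EI
  span YZ: UDL 17.4: wL³/(24EI) = 725/EI
  relative rotation θ_0 = (26.25 + 725)/EI = 751.2/EI
A unit hogging moment at Y produces rotation L₁/(3EI) + L₂/(3EI) = 4.667/EI.
Slope continuity at Y: θ_0 = M_Y·4.667/EI, so M_Y = 751.2/4.667 = 161 kN·m (hogging).
Span XY, ΣM about X with M_Y applied at Y: R_Y^{XY}·4 = 52.5 + 161, so R_Y^{XY} = 53.37 kN and R_X = 26.25 − 53.37 = -27.12 kN.

R_X = -27.12 kN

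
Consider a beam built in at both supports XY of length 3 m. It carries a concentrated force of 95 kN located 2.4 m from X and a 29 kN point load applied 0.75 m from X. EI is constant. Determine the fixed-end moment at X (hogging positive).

M_X = 21.35 kN·m

Release both end moments; the primary structure is a simply-supported span XY with redundants M_X and M_Y.
On the primary (simply-supported) span, the end slopes from the loading are:
  at X: point load 95 at a = 2.4: Pab(L + b)/(6LEI) = 27.36/EI
  at Y: point load 95 at a = 2.4: Pab(L + a)/(6LEI) = 41.04/EI
  at X: point load 29 at a = 0.75: Pab(L + b)/(6LEI) = 14.27/EI
  at Y: point load 29 at a = 0.75: Pab(L + a)/(6LEI) = 10.2/EI
  θ_X0 = 41.63/EI,  θ_Y0 = 51.24/EI
Flexibility coefficients: a unit moment at one end gives L/(3EI) there and L/(6EI) at the far end, so f₁₁ = f₂₂ = 1/EI and f₁₂ = f₂₁ = 0.5/EI.
Compatibility — zero rotation at each built-in end:
  1 M_X + 0.5 M_Y = 41.63
  0.5 M_X + 1 M_Y = 51.24
Solving the pair gives M_X = 21.35 kN·m and M_Y = 40.56 kN·m (hogging).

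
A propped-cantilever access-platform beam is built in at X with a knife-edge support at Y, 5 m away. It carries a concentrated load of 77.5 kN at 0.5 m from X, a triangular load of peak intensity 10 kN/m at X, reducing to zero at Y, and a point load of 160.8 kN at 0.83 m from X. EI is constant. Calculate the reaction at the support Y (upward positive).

Take the reaction at Y as the redundant and release it; the primary structure is a cantilever fixed at X.
Primary-structure tip deflection at Y by superposition:
  point load 77.5 at a = 0.5: Pa²(3L − a)/(6EI) = 46.82/EI
  triangular load, peak 10 at the fixed end: w₀L⁴/(30EI) = 208.3/EI
  point load 160.8 at a = 0.83: Pa²(3L − a)/(6EI) = 261.6/EI
  δ_0 = 516.8/EI
Tip deflection under a unit load at Y: L³/(3EI) = 41.67/EI.
The prop prevents deflection at Y: R_Y = δ_0/δ_{YY} = 516.8/41.67 = 12.4 kN.

R_Y = 12.4 kN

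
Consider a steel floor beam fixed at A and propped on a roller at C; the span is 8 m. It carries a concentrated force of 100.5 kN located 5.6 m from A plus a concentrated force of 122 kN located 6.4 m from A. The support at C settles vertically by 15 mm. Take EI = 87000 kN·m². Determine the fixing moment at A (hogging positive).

Take the reaction at C as the redundant and release it; the primary structure is a cantilever fixed at A.
Free-end deflection of the primary structure under the applied loading (downward +):
  point load 100.5 at a = 5.6: Pa²(3L − a)/(6EI) = 9665/EI
  point load 122 at a = 6.4: Pa²(3L − a)/(6EI) = 14658/EI
  δ_0 = 24323/EI
Flexibility coefficient — unit upward force at C: δ_{CC} = L³/(3EI) = 170.7/EI.
With EI = 87000 kN·m²: δ_0 = 0.27958 m and δ_{CC} = 0.001962 m/kN.
Compatibility — the beam at C must follow the support down by 0.015 m: δ_0 − R_C·δ_{CC} = 0.015, so R_C = (0.27958 − 0.015)/0.001962 = 134.9 kN.
Moment equilibrium about A: M_A = Σ(load moments about A) − R_C·L = 1344 − 134.9×8 = 264.6 kN·m.

M_A = 264.6 kN·m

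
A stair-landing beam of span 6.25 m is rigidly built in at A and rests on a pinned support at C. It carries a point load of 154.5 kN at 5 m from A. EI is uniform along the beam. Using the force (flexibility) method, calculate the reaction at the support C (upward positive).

Take the reaction at C as the redundant and release it; the primary structure is a cantilever fixed at A.
Downward deflection at the released point C due to the loads:
  point load 154.5 at a = 5: Pa²(3L − a)/(6EI) = 8852/EI
Flexibility coefficient — unit upward force at C: δ_{CC} = L³/(3EI) = 81.38/EI.
Compatibility at C: δ_0 − R_C·δ_{CC} = 0, so R_C = 8852/81.38 = 108.8 kN.

R_C = 108.8 kN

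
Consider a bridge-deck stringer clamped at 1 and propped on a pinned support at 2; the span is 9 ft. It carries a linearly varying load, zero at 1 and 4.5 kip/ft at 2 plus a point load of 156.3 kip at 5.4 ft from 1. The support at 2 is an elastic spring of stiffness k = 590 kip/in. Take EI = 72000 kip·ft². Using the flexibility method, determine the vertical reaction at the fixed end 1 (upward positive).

Remove the prop at 2; the released (primary) structure is a cantilever built in at 1.
Deflection at 2 on the released cantilever, summing each load's contribution:
  triangular load, peak 4.5 at the free end: 11w₀L⁴/(120EI) = 2706/EI
  point load 156.3 at a = 5.4: Pa²(3L − a)/(6EI) = 16408/EI
  δ_0 = 19114/EI
Tip deflection under a unit load at 2: L³/(3EI) = 243/EI.
With EI = 72000 kip·ft²: δ_0 = 0.26547 ft and δ_{22} = 0.003375 ft/kip.
Compatibility — the spring shortens by R_2/k under the reaction it provides: δ_0 − R_2·δ_{22} = R_2/k. With 1/k = 1/(590×12) ft/kip = 0.000141 ft/kip, R_2 = δ_0 / (δ_{22} + 1/k) = 0.26547 / (0.003375 + 0.000141) = 75.5 kip.
Vertical equilibrium: R_1 = ΣP − R_2 = 176.6 − 75.5 = 101.1 kip.

R_1 = 101.1 kip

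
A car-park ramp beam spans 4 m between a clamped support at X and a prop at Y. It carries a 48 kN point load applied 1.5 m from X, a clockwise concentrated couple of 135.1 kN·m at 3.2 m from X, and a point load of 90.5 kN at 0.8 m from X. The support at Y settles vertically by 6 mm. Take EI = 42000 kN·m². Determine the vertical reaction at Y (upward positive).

Release the roller at Y. Primary structure: cantilever fixed at X.
Primary-structure tip deflection at Y by superposition:
  point load 48 at a = 1.5: Pa²(3L − a)/(6EI) = 189/EI
  clockwise couple 135.1 at a = 3.2: M₀a(2L − a)/(2EI) = 1038/EI
  point load 90.5 at a = 0.8: Pa²(3L − a)/(6EI) = 108.1/EI
  δ_0 = 1335/EI
Flexibility coefficient — unit upward force at Y: δ_{YY} = L³/(3EI) = 21.33/EI.
With EI = 42000 kN·m²: δ_0 = 0.031778 m and δ_{YY} = 0.000508 m/kN.
Compatibility — the beam at Y must follow the support down by 0.006 m: δ_0 − R_Y·δ_{YY} = 0.006, so R_Y = (0.031778 − 0.006)/0.000508 = 50.75 kN.

R_Y = 50.75 kN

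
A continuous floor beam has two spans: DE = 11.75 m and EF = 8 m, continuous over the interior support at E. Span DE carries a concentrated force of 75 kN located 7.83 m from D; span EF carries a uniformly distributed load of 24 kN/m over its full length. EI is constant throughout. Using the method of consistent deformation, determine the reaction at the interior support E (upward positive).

Release continuity at E by inserting a hinge; the redundant is the internal moment M_E. The primary structure is two simply-supported spans DE and EF.
Discontinuity in slope at E on the released structure — sum the simple-span end rotations:
  span DE: point load 75 at a = 7.83: Pab(L + a)/(6LEI) = 639.3/EI
  span EF: UDL 24: wL³/(24EI) = 512/EI
  relative rotation θ_0 = (639.3 + 512)/EI = 1151/EI
A unit hogging moment at E produces rotation L₁/(3EI) + L₂/(3EI) = 6.583/EI.
Slope continuity at E: θ_0 = M_E·6.583/EI, so M_E = 1151/6.583 = 174.9 kN·m (hogging).
Span DE, ΣM about D with M_E applied at E: R_E^{DE}·11.75 = 587.2 + 174.9, so R_E^{DE} = 64.86 kN and R_D = 75 − 64.86 = 10.14 kN.
Span EF, ΣM about F: R_E^{EF}·8 = 768 + 174.9, so R_E^{EF} = 117.9 kN and R_F = 192 − 117.9 = 74.14 kN.
R_E = 64.86 + 117.9 = 182.7 kN.

R_E = 182.7 kN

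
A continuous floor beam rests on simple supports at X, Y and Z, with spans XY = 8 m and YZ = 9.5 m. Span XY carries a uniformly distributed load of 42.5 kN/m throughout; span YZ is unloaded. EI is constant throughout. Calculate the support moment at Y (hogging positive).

Take M_Y as the redundant. Released structure: two simple spans XY and YZ with a hinge at Y.
Rotations at Y on the released spans (each span's end-slope, ×1/EI):
  span XY: UDL 42.5: wL³/(24EI) = 906.7/EI
  relative rotation θ_0 = (906.7 + 0)/EI = 906.7/EI
A unit hogging moment at Y produces rotation L₁/(3EI) + L₂/(3EI) = 5.833/EI.
Compatibility: M_Y·(L₁+L₂)/(3EI) = θ_0, giving M_Y = 155.4 kN·m (hogging).

M_Y = 155.4 kN·m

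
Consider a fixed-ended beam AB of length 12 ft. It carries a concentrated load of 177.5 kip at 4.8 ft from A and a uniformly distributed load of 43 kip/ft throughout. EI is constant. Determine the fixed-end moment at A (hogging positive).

M_A = 822.7 kip·ft

Release both end moments; the primary structure is a simply-supported span AB with redundants M_A and M_B.
Simple-span end rotations at A and B under the given loads:
  at A: point load 177.5 at a = 4.8: Pab(L + b)/(6LEI) = 1636/EI
  at B: point load 177.5 at a = 4.8: Pab(L + a)/(6LEI) = 1431/EI
  at A: UDL 43: wL³/(24EI) = 3096/EI
  at B: UDL 43: wL³/(24EI) = 3096/EI
  θ_A0 = 4732/EI,  θ_B0 = 4527/EI
Flexibility coefficients: a unit moment at one end gives L/(3EI) there and L/(6EI) at the far end, so f₁₁ = f₂₂ = 4/EI and f₁₂ = f₂₁ = 2/EI.
Compatibility — zero rotation at each built-in end:
  4 M_A + 2 M_B = 4732
  2 M_A + 4 M_B = 4527
Solving the pair gives M_A = 822.7 kip·ft and M_B = 720.5 kip·ft (hogging).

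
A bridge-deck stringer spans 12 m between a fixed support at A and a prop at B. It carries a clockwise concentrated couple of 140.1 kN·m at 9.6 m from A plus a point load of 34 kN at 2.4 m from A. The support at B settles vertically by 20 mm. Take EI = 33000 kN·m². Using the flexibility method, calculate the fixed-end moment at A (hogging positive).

M_A = 10.86 kN·m

Remove the prop at B; the released (primary) structure is a cantilever built in at A.
Downward deflection at the released point B due to the loads:
  clockwise couple 140.1 at a = 9.6: M₀a(2L − a)/(2EI) = 9684/EI
  point load 34 at a = 2.4: Pa²(3L − a)/(6EI) = 1097/EI
  δ_0 = 10780/EI
Tip deflection under a unit load at B: L³/(3EI) = 576/EI.
With EI = 33000 kN·m²: δ_0 = 0.32668 m and δ_{BB} = 0.017455 m/kN.
Compatibility — the beam at B must follow the support down by 0.02 m: δ_0 − R_B·δ_{BB} = 0.02, so R_B = (0.32668 − 0.02)/0.017455 = 17.57 kN.
Moment equilibrium about A: M_A = Σ(load moments about A) − R_B·L = 221.7 − 17.57×12 = 10.86 kN·m.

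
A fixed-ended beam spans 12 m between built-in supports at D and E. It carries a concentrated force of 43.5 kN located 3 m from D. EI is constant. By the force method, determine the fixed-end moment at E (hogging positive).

Release both end moments; the primary structure is a simply-supported span DE with redundants M_D and M_E.
End rotations of the released simple span under the applied load (×1/EI):
  at D: point load 43.5 at a = 3: Pab(L + b)/(6LEI) = 342.6/EI
  at E: point load 43.5 at a = 3: Pab(L + a)/(6LEI) = 244.7/EI
  θ_D0 = 342.6/EI,  θ_E0 = 244.7/EI
Flexibility coefficients: a unit moment at one end gives L/(3EI) there and L/(6EI) at the far end, so f₁₁ = f₂₂ = 4/EI and f₁₂ = f₂₁ = 2/EI.
Compatibility — zero rotation at each built-in end:
  4 M_D + 2 M_E = 342.6
  2 M_D + 4 M_E = 244.7
Solving the pair gives M_D = 73.41 kN·m and M_E = 24.47 kN·m (hogging).

M_E = 24.47 kN·m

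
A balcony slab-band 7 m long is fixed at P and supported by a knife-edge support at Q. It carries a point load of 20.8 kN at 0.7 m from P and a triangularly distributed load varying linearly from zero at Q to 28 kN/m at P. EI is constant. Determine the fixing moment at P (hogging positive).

M_P = 103.9 kN·m

Release the roller at Q. Primary structure: cantilever fixed at P.
Downward deflection at the released point Q due to the loads:
  point load 20.8 at a = 0.7: Pa²(3L − a)/(6EI) = 34.48/EI
  triangular load, peak 28 at the fixed end: w₀L⁴/(30EI) = 2241/EI
  δ_0 = 2275/EI
Flexibility coefficient — unit upward force at Q: δ_{QQ} = L³/(3EI) = 114.3/EI.
Compatibility at Q: δ_0 − R_Q·δ_{QQ} = 0, so R_Q = 2275/114.3 = 19.9 kN.
Moment equilibrium about P: M_P = Σ(load moments about P) − R_Q·L = 243.2 − 19.9×7 = 103.9 kN·m.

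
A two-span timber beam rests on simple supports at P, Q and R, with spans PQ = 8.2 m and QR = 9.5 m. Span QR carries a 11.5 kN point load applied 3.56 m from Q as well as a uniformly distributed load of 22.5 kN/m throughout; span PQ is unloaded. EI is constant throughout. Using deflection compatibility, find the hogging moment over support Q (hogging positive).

Take M_Q as the redundant. Released structure: two simple spans PQ and QR with a hinge at Q.
End slopes at the hinge Q, treating each span as simply supported:
  span QR: point load 11.5 at a = 3.56: Pab(L + b)/(6LEI) = 65.87/EI
  span QR: UDL 22.5: wL³/(24EI) = 803.8/EI
  relative rotation θ_0 = (0 + 869.7)/EI = 869.7/EI
A unit hogging moment at Q produces rotation L₁/(3EI) + L₂/(3EI) = 5.9/EI.
Slope continuity at Q: θ_0 = M_Q·5.9/EI, so M_Q = 869.7/5.9 = 147.4 kN·m (hogging).

M_Q = 147.4 kN·m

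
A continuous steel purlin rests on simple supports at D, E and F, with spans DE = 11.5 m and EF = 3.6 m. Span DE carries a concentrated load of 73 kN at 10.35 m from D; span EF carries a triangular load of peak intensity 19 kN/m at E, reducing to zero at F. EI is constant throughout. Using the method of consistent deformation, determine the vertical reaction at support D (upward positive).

Insert a hinge at E; M_E is the redundant, and each span becomes simply supported.
Rotations at E on the released spans (each span's end-slope, ×1/EI):
  span DE: point load 73 at a = 10.35: Pab(L + a)/(6LEI) = 275.1/EI
  span EF: triangular load, peak 19: w₀L³/(45EI) = 19.7/EI
  relative rotation θ_0 = (275.1 + 19.7)/EI = 294.8/EI
A unit hogging moment at E produces rotation L₁/(3EI) + L₂/(3EI) = 5.033/EI.
Slope continuity at E: θ_0 = M_E·5.033/EI, so M_E = 294.8/5.033 = 58.58 kN·m (hogging).
Span DE, ΣM about D with M_E applied at E: R_E^{DE}·11.5 = 755.5 + 58.58, so R_E^{DE} = 70.79 kN and R_D = 73 − 70.79 = 2.206 kN.

R_D = 2.206 kN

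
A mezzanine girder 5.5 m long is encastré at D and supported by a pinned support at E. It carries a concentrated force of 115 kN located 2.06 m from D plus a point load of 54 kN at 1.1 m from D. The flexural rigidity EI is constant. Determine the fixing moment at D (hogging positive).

Take the reaction at E as the redundant and release it; the primary structure is a cantilever fixed at D.
Downward deflection at the released point E due to the loads:
  point load 115 at a = 2.06: Pa²(3L − a)/(6EI) = 1174/EI
  point load 54 at a = 1.1: Pa²(3L − a)/(6EI) = 167.7/EI
  δ_0 = 1342/EI
Flexibility coefficient — unit upward force at E: δ_{EE} = L³/(3EI) = 55.46/EI.
Compatibility at E: δ_0 − R_E·δ_{EE} = 0, so R_E = 1342/55.46 = 24.2 kN.
Moment equilibrium about D: M_D = Σ(load moments about D) − R_E·L = 296.3 − 24.2×5.5 = 163.2 kN·m.

M_D = 163.2 kN·m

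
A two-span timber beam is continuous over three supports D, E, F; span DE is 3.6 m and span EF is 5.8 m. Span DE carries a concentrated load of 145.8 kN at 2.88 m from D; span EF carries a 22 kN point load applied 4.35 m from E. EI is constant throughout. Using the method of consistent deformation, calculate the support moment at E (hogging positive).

M_E = 38.17 kN·m

Take M_E as the redundant. Released structure: two simple spans DE and EF with a hinge at E.
Discontinuity in slope at E on the released structure — sum the simple-span end rotations:
  span DE: point load 145.8 at a = 2.88: Pab(L + a)/(6LEI) = 90.7/EI
  span EF: point load 22 at a = 4.35: Pab(L + b)/(6LEI) = 28.91/EI
  relative rotation θ_0 = (90.7 + 28.91)/EI = 119.6/EI
A unit hogging moment at E produces rotation L₁/(3EI) + L₂/(3EI) = 3.133/EI.
Compatibility: M_E·(L₁+L₂)/(3EI) = θ_0, giving M_E = 38.17 kN·m (hogging).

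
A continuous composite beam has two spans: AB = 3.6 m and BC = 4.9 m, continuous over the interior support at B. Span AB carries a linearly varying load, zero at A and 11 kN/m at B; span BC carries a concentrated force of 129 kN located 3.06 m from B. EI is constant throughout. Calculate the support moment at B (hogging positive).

M_B = 62.79 kN·m

Release continuity at B by inserting a hinge; the redundant is the internal moment M_B. The primary structure is two simply-supported spans AB and BC.
Rotations at B on the released spans (each span's end-slope, ×1/EI):
  span AB: triangular load, peak 11: w₀L³/(45EI) = 11.4/EI
  span BC: point load 129 at a = 3.06: Pab(L + b)/(6LEI) = 166.5/EI
  relative rotation θ_0 = (11.4 + 166.5)/EI = 177.9/EI
A unit hogging moment at B produces rotation L₁/(3EI) + L₂/(3EI) = 2.833/EI.
Slope continuity at B: θ_0 = M_B·2.833/EI, so M_B = 177.9/2.833 = 62.79 kN·m (hogging).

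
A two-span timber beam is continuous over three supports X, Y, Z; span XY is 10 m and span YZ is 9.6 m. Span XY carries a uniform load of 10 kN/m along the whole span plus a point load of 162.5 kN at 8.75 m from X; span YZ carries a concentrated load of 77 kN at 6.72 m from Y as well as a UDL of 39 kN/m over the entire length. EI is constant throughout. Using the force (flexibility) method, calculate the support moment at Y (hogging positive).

M_Y = 418.3 kN·m

Take M_Y as the redundant. Released structure: two simple spans XY and YZ with a hinge at Y.
End slopes at the hinge Y, treating each span as simply supported:
  span XY: UDL 10: wL³/(24EI) = 416.7/EI
  span XY: point load 162.5 at a = 8.75: Pab(L + a)/(6LEI) = 555.4/EI
  span YZ: point load 77 at a = 6.72: Pab(L + b)/(6LEI) = 322.9/EI
  span YZ: UDL 39: wL³/(24EI) = 1438/EI
  relative rotation θ_0 = (972.1 + 1761)/EI = 2733/EI
A unit hogging moment at Y produces rotation L₁/(3EI) + L₂/(3EI) = 6.533/EI.
Slope continuity at Y: θ_0 = M_Y·6.533/EI, so M_Y = 2733/6.533 = 418.3 kN·m (hogging).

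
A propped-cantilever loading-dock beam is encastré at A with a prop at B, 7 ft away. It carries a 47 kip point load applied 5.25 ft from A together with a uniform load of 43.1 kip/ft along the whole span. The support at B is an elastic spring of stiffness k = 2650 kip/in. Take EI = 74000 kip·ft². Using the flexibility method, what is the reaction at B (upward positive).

Choose R_B as the redundant. The primary structure is the cantilever fixed at A.
Deflection at B on the released cantilever, summing each load's contribution:
  point load 47 at a = 5.25: Pa²(3L − a)/(6EI) = 3401/EI
  UDL 43.1: wL⁴/(8EI) = 12935/EI
  δ_0 = 16336/EI
Flexibility coefficient — unit upward force at B: δ_{BB} = L³/(3EI) = 114.3/EI.
With EI = 74000 kip·ft²: δ_0 = 0.22076 ft and δ_{BB} = 0.001545 ft/kip.
Compatibility — the spring shortens by R_B/k under the reaction it provides: δ_0 − R_B·δ_{BB} = R_B/k. With 1/k = 1/(2650×12) ft/kip = 0.000031 ft/kip, R_B = δ_0 / (δ_{BB} + 1/k) = 0.22076 / (0.001545 + 0.000031) = 140 kip.

R_B = 140 kip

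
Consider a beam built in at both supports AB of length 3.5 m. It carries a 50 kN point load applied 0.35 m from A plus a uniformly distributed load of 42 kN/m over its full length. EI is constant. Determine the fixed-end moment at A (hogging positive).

M_A = 57.05 kN·m

Release both end moments; the primary structure is a simply-supported span AB with redundants M_A and M_B.
End rotations of the released simple span under the applied load (×1/EI):
  at A: point load 50 at a = 0.35: Pab(L + b)/(6LEI) = 17.46/EI
  at B: point load 50 at a = 0.35: Pab(L + a)/(6LEI) = 10.11/EI
  at A: UDL 42: wL³/(24EI) = 75.03/EI
  at B: UDL 42: wL³/(24EI) = 75.03/EI
  θ_A0 = 92.49/EI,  θ_B0 = 85.14/EI
Flexibility coefficients: a unit moment at one end gives L/(3EI) there and L/(6EI) at the far end, so f₁₁ = f₂₂ = 1.167/EI and f₁₂ = f₂₁ = 0.5833/EI.
Compatibility — zero rotation at each built-in end:
  1.167 M_A + 0.5833 M_B = 92.49
  0.5833 M_A + 1.167 M_B = 85.14
Solving the pair gives M_A = 57.05 kN·m and M_B = 44.45 kN·m (hogging).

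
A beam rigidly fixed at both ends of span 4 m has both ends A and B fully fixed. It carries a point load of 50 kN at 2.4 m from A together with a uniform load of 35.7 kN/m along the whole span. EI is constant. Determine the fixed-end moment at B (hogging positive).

Release both end moments; the primary structure is a simply-supported span AB with redundants M_A and M_B.
Simple-span end rotations at A and B under the given loads:
  at A: point load 50 at a = 2.4: Pab(L + b)/(6LEI) = 44.8/EI
  at B: point load 50 at a = 2.4: Pab(L + a)/(6LEI) = 51.2/EI
  at A: UDL 35.7: wL³/(24EI) = 95.2/EI
  at B: UDL 35.7: wL³/(24EI) = 95.2/EI
  θ_A0 = 140/EI,  θ_B0 = 146.4/EI
Flexibility coefficients: a unit moment at one end gives L/(3EI) there and L/(6EI) at the far end, so f₁₁ = f₂₂ = 1.333/EI and f₁₂ = f₂₁ = 0.6667/EI.
Compatibility — zero rotation at each built-in end:
  1.333 M_A + 0.6667 M_B = 140
  0.6667 M_A + 1.333 M_B = 146.4
Solving the pair gives M_A = 66.8 kN·m and M_B = 76.4 kN·m (hogging).

M_B = 76.4 kN·m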